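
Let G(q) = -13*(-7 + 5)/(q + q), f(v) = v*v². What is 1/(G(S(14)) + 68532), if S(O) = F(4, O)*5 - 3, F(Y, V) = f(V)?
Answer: 13717/940053457 ≈ 1.4592e-5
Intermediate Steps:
f(v) = v³
F(Y, V) = V³
S(O) = -3 + 5*O³ (S(O) = O³*5 - 3 = 5*O³ - 3 = -3 + 5*O³)
G(q) = 13/q (G(q) = -(-26)/(2*q) = -(-26)*1/(2*q) = -(-13)/q = 13/q)
1/(G(S(14)) + 68532) = 1/(13/(-3 + 5*14³) + 68532) = 1/(13/(-3 + 5*2744) + 68532) = 1/(13/(-3 + 13720) + 68532) = 1/(13/13717 + 68532) = 1/(940053457/13717) = 13717/940053457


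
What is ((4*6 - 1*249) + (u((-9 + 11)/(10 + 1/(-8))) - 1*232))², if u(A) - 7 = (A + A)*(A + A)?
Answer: 7881640745476/38950081 ≈ 2.0235e+5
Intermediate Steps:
u(A) = 7 + 4*A² (u(A) = 7 + (A + A)*(A + A) = 7 + (2*A)*(2*A) = 7 + 4*A²)
((4*6 - 1*249) + (u((-9 + 11)/(10 + 1/(-8))) - 1*232))² = ((4*6 - 1*249) + ((7 + 4*((-9 + 11)/(10 + 1/(-8)))²) - 1*232))² = ((24 - 249) + ((7 + 4*(2/(10 - ⅛))²) - 232))² = (-225 + ((7 + 4*(2/(79/8))²) - 232))² = (-225 + ((7 + 4*(2*(8/79))²) - 232))² = (-225 + ((7 + 4*(16/79)²) - 232))² = (-225 + ((7 + 4*(256/6241)) - 232))² = (-225 + ((7 + 1024/6241) - 232))² = (-225 + (44711/6241 - 232))² = (-225 - 1403201/6241)² = (-2807426/6241)² = 7881640745476/38950081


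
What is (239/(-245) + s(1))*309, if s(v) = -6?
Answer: -528081/245 ≈ -2155.4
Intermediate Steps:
(239/(-245) + s(1))*309 = (239/(-245) - 6)*309 = (239*(-1/245) - 6)*309 = (-239/245 - 6)*309 = -1709/245*309 = -528081/245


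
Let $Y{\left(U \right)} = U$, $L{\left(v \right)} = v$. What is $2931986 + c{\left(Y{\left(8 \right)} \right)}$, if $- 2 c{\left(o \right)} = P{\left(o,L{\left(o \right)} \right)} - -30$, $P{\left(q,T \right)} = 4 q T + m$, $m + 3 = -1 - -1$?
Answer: $\frac{5863689}{2} \approx 2.9318 \cdot 10^{6}$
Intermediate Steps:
$m = -3$ ($m = -3 - 0 = -3 + \left(-1 + 1\right) = -3 + 0 = -3$)
$P{\left(q,T \right)} = -3 + 4 T q$ ($P{\left(q,T \right)} = 4 q T - 3 = 4 T q - 3 = -3 + 4 T q$)
$c{\left(o \right)} = - \frac{27}{2} - 2 o^{2}$ ($c{\left(o \right)} = - \frac{\left(-3 + 4 o o\right) - -30}{2} = - \frac{\left(-3 + 4 o^{2}\right) + 30}{2} = - \frac{27 + 4 o^{2}}{2} = - \frac{27}{2} - 2 o^{2}$)
$2931986 + c{\left(Y{\left(8 \right)} \right)} = 2931986 - \left(\frac{27}{2} + 2 \cdot 8^{2}\right) = 2931986 - \frac{283}{2} = \frac{5863689}{2}$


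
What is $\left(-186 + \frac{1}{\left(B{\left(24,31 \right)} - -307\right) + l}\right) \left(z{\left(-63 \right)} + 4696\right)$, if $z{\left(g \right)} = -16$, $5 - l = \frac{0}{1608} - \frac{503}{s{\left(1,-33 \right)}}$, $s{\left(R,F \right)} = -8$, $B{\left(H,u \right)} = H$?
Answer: $- \frac{380392272}{437} \approx -8.7046 \cdot 10^{5}$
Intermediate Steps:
$l = - \frac{463}{8}$ ($l = 5 - \left(\frac{0}{1608} - \frac{503}{-8}\right) = 5 - \left(0 \cdot \frac{1}{1608} - - \frac{503}{8}\right) = 5 - \left(0 + \frac{503}{8}\right) = 5 - \frac{503}{8} = - \frac{463}{8} \approx -57.875$)
$\left(-186 + \frac{1}{\left(B{\left(24,31 \right)} - -307\right) + l}\right) \left(z{\left(-63 \right)} + 4696\right) = \left(-186 + \frac{1}{\left(24 - -307\right) - \frac{463}{8}}\right) \left(-16 + 4696\right) = \left(-186 + \frac{1}{\left(24 + 307\right) - \frac{463}{8}}\right) 4680 = \left(-186 + \frac{1}{331 - \frac{463}{8}}\right) 4680 = \left(-186 + \frac{1}{\frac{2185}{8}}\right) 4680 = \left(-186 + \frac{8}{2185}\right) 4680 = \left(- \frac{406402}{2185}\right) 4680 = - \frac{380392272}{437}$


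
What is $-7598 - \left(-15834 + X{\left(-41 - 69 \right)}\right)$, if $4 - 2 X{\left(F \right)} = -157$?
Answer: $\frac{16311}{2} \approx 8155.5$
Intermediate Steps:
$X{\left(F \right)} = \frac{161}{2}$ ($X{\left(F \right)} = 2 - - \frac{157}{2} = 2 + \frac{157}{2} = \frac{161}{2}$)
$-7598 - \left(-15834 + X{\left(-41 - 69 \right)}\right) = -7598 - \left(-15834 + \frac{161}{2}\right) = -7598 - - \frac{31507}{2} = -7598 + \frac{31507}{2} = \frac{16311}{2}$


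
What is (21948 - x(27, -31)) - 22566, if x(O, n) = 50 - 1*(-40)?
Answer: -708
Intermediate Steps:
x(O, n) = 90 (x(O, n) = 50 + 40 = 90)
(21948 - x(27, -31)) - 22566 = (21948 - 1*90) - 22566 = (21948 - 90) - 22566 = 21858 - 22566 = -708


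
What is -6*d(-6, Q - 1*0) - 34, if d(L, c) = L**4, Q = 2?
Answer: -7810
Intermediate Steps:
-6*d(-6, Q - 1*0) - 34 = -6*(-6)**4 - 34 = -6*1296 - 34 = -7776 - 34 = -7810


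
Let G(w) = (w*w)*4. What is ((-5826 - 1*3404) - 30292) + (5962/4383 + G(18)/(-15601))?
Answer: -2702394737732/68379183 ≈ -39521.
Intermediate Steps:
G(w) = 4*w² (G(w) = w²*4 = 4*w²)
((-5826 - 1*3404) - 30292) + (5962/4383 + G(18)/(-15601)) = ((-5826 - 1*3404) - 30292) + (5962/4383 + (4*18²)/(-15601)) = ((-5826 - 3404) - 30292) + (5962*(1/4383) + (4*324)*(-1/15601)) = (-9230 - 30292) + (5962/4383 + 1296*(-1/15601)) = -39522 + (5962/4383 - 1296/15601) = -39522 + 87332794/68379183 = -2702394737732/68379183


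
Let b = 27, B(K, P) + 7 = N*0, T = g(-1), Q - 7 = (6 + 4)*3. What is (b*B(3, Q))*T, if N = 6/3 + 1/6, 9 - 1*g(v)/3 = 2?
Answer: -3969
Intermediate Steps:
g(v) = 21 (g(v) = 27 - 3*2 = 27 - 6 = 21)
Q = 37 (Q = 7 + (6 + 4)*3 = 7 + 10*3 = 7 + 30 = 37)
N = 13/6 (N = 6*(⅓) + 1*(⅙) = 2 + ⅙ = 13/6 ≈ 2.1667)
T = 21
B(K, P) = -7 (B(K, P) = -7 + (13/6)*0 = -7 + 0 = -7)
(b*B(3, Q))*T = (27*(-7))*21 = -189*21 = -3969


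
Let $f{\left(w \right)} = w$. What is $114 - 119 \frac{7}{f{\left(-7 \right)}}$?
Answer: $233$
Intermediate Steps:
$114 - 119 \frac{7}{f{\left(-7 \right)}} = 114 - 119 \frac{7}{-7} = 114 - 119 \cdot 7 \left(- \frac{1}{7}\right) = 114 - -119 = 114 + 119 = 233$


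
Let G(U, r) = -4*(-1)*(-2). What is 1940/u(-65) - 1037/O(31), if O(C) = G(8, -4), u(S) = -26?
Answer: 5721/104 ≈ 55.010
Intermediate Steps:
G(U, r) = -8 (G(U, r) = 4*(-2) = -8)
O(C) = -8
1940/u(-65) - 1037/O(31) = 1940/(-26) - 1037/(-8) = 1940*(-1/26) - 1037*(-⅛) = -970/13 + 1037/8 = 5721/104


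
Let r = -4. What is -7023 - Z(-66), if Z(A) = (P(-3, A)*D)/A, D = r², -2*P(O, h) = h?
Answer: -7015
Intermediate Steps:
P(O, h) = -h/2
D = 16 (D = (-4)² = 16)
Z(A) = -8 (Z(A) = (-A/2*16)/A = (-8*A)/A = -8)
-7023 - Z(-66) = -7023 - 1*(-8) = -7023 + 8 = -7015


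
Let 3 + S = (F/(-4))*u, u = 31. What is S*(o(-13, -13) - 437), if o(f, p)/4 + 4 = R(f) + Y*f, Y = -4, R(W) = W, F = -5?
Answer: -42471/4 ≈ -10618.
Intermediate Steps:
o(f, p) = -16 - 12*f (o(f, p) = -16 + 4*(f - 4*f) = -16 + 4*(-3*f) = -16 - 12*f)
S = 143/4 (S = -3 - 5/(-4)*31 = -3 - 5*(-¼)*31 = -3 + (5/4)*31 = -3 + 155/4 = 143/4 ≈ 35.750)
S*(o(-13, -13) - 437) = 143*((-16 - 12*(-13)) - 437)/4 = 143*((-16 + 156) - 437)/4 = 143*(140 - 437)/4 = (143/4)*(-297) = -42471/4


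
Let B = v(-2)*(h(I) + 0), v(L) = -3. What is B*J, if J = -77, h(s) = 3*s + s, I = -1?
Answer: -924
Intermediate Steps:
h(s) = 4*s
B = 12 (B = -3*(4*(-1) + 0) = -3*(-4 + 0) = -3*(-4) = 12)
B*J = 12*(-77) = -924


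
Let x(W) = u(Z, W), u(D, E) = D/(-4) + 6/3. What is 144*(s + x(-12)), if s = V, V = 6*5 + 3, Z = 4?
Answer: 4896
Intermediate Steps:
u(D, E) = 2 - D/4 (u(D, E) = D*(-1/4) + 6*(1/3) = -D/4 + 2 = 2 - D/4)
V = 33 (V = 30 + 3 = 33)
x(W) = 1 (x(W) = 2 - 1/4*4 = 2 - 1 = 1)
s = 33
144*(s + x(-12)) = 144*(33 + 1) = 144*34 = 4896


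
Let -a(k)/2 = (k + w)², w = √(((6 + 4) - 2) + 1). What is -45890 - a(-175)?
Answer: 13278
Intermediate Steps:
w = 3 (w = √((10 - 2) + 1) = √(8 + 1) = √9 = 3)
a(k) = -2*(3 + k)² (a(k) = -2*(k + 3)² = -2*(3 + k)²)
-45890 - a(-175) = -45890 - (-2)*(3 - 175)² = -45890 - (-2)*(-172)² = -45890 - (-2)*29584 = -45890 - 1*(-59168) = -45890 + 59168 = 13278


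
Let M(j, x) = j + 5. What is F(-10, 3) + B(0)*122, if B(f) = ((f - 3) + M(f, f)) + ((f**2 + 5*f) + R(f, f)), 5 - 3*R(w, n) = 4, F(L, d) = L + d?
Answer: 833/3 ≈ 277.67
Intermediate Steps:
R(w, n) = 1/3 (R(w, n) = 5/3 - 1/3*4 = 5/3 - 4/3 = 1/3)
M(j, x) = 5 + j
B(f) = 7/3 + f**2 + 7*f (B(f) = ((f - 3) + (5 + f)) + ((f**2 + 5*f) + 1/3) = ((-3 + f) + (5 + f)) + (1/3 + f**2 + 5*f) = (2 + 2*f) + (1/3 + f**2 + 5*f) = 7/3 + f**2 + 7*f)
F(-10, 3) + B(0)*122 = (-10 + 3) + (7/3 + 0**2 + 7*0)*122 = -7 + (7/3 + 0 + 0)*122 = -7 + (7/3)*122 = -7 + 854/3 = 833/3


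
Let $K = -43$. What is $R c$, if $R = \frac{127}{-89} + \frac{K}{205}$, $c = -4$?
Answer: $\frac{119448}{18245} \approx 6.5469$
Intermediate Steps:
$R = - \frac{29862}{18245}$ ($R = \frac{127}{-89} - \frac{43}{205} = 127 \left(- \frac{1}{89}\right) - \frac{43}{205} = - \frac{127}{89} - \frac{43}{205} = - \frac{29862}{18245} \approx -1.6367$)
$R c = \left(- \frac{29862}{18245}\right) \left(-4\right) = \frac{119448}{18245}$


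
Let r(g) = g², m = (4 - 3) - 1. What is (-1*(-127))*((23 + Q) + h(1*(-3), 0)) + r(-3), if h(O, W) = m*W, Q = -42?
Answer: -2404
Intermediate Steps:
m = 0 (m = 1 - 1 = 0)
h(O, W) = 0 (h(O, W) = 0*W = 0)
(-1*(-127))*((23 + Q) + h(1*(-3), 0)) + r(-3) = (-1*(-127))*((23 - 42) + 0) + (-3)² = 127*(-19 + 0) + 9 = 127*(-19) + 9 = -2413 + 9 = -2404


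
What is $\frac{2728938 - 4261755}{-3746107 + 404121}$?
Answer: $\frac{1532817}{3341986} \approx 0.45865$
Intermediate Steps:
$\frac{2728938 - 4261755}{-3746107 + 404121} = - \frac{1532817}{-3341986} = \left(-1532817\right) \left(- \frac{1}{3341986}\right) = \frac{1532817}{3341986}$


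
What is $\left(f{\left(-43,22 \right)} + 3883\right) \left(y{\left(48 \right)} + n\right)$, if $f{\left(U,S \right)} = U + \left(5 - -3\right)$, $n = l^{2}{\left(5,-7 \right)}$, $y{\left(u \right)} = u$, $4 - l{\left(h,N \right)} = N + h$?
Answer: $323232$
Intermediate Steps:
$l{\left(h,N \right)} = 4 - N - h$ ($l{\left(h,N \right)} = 4 - \left(N + h\right) = 4 - N - h$)
$n = 36$ ($n = \left(4 - -7 - 5\right)^{2} = \left(4 + 7 - 5\right)^{2} = 6^{2} = 36$)
$f{\left(U,S \right)} = 8 + U$ ($f{\left(U,S \right)} = U + \left(5 + 3\right) = U + 8 = 8 + U$)
$\left(f{\left(-43,22 \right)} + 3883\right) \left(y{\left(48 \right)} + n\right) = \left(\left(8 - 43\right) + 3883\right) \left(48 + 36\right) = \left(-35 + 3883\right) 84 = 3848 \cdot 84 = 323232$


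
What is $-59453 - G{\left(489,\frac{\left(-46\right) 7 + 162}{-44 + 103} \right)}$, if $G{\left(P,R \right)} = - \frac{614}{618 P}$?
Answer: $- \frac{8983407446}{151101} \approx -59453.0$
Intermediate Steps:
$G{\left(P,R \right)} = - \frac{307}{309 P}$ ($G{\left(P,R \right)} = - 614 \frac{1}{618 P} = - \frac{307}{309 P}$)
$-59453 - G{\left(489,\frac{\left(-46\right) 7 + 162}{-44 + 103} \right)} = -59453 - - \frac{307}{309 \cdot 489} = -59453 - \left(- \frac{307}{309}\right) \frac{1}{489} = -59453 - - \frac{307}{151101} = -59453 + \frac{307}{151101} = - \frac{8983407446}{151101}$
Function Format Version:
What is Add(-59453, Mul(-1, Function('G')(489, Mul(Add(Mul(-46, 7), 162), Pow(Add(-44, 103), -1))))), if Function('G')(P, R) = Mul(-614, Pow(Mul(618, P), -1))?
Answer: Rational(-8983407446, 151101) ≈ -59453.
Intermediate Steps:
Function('G')(P, R) = Mul(Rational(-307, 309), Pow(P, -1)) (Function('G')(P, R) = Mul(-614, Mul(Rational(1, 618), Pow(P, -1))) = Mul(Rational(-307, 309), Pow(P, -1)))
Add(-59453, Mul(-1, Function('G')(489, Mul(Add(Mul(-46, 7), 162), Pow(Add(-44, 103), -1))))) = Add(-59453, Mul(-1, Mul(Rational(-307, 309), Pow(489, -1)))) = Add(-59453, Mul(-1, Mul(Rational(-307, 309), Rational(1, 489)))) = Add(-59453, Mul(-1, Rational(-307, 151101))) = Add(-59453, Rational(307, 151101)) = Rational(-8983407446, 151101)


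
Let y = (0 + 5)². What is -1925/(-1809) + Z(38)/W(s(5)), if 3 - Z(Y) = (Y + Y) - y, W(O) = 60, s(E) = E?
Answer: 2389/9045 ≈ 0.26412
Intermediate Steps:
y = 25 (y = 5² = 25)
Z(Y) = 28 - 2*Y (Z(Y) = 3 - ((Y + Y) - 1*25) = 3 - (2*Y - 25) = 3 - (-25 + 2*Y) = 3 + (25 - 2*Y) = 28 - 2*Y)
-1925/(-1809) + Z(38)/W(s(5)) = -1925/(-1809) + (28 - 2*38)/60 = -1925*(-1/1809) + (28 - 76)*(1/60) = 1925/1809 - 48*1/60 = 1925/1809 - ⅘ = 2389/9045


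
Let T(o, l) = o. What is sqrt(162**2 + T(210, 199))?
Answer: sqrt(26454) ≈ 162.65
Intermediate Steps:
sqrt(162**2 + T(210, 199)) = sqrt(162**2 + 210) = sqrt(26244 + 210) = sqrt(26454)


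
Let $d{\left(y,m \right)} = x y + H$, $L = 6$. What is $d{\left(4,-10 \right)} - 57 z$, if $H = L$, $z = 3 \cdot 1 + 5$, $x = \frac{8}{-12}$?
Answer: $- \frac{1358}{3} \approx -452.67$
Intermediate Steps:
$x = - \frac{2}{3}$ ($x = 8 \left(- \frac{1}{12}\right) = - \frac{2}{3} \approx -0.66667$)
$z = 8$ ($z = 3 + 5 = 8$)
$H = 6$
$d{\left(y,m \right)} = 6 - \frac{2 y}{3}$ ($d{\left(y,m \right)} = - \frac{2 y}{3} + 6 = 6 - \frac{2 y}{3}$)
$d{\left(4,-10 \right)} - 57 z = \left(6 - \frac{8}{3}\right) - 456 = \frac{10}{3} - 456 = - \frac{1358}{3}$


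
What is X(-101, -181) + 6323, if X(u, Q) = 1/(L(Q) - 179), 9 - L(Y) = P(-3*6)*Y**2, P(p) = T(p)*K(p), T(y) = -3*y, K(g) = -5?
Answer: 55928831901/8845300 ≈ 6323.0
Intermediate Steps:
P(p) = 15*p (P(p) = -3*p*(-5) = 15*p)
L(Y) = 9 + 270*Y**2 (L(Y) = 9 - 15*(-3*6)*Y**2 = 9 - 15*(-18)*Y**2 = 9 - (-270)*Y**2 = 9 + 270*Y**2)
X(u, Q) = 1/(-170 + 270*Q**2) (X(u, Q) = 1/((9 + 270*Q**2) - 179) = 1/(-170 + 270*Q**2))
X(-101, -181) + 6323 = 1/(10*(-17 + 27*(-181)**2)) + 6323 = 1/(10*(-17 + 27*32761)) + 6323 = 1/(10*(-17 + 884547)) + 6323 = (1/10)/884530 + 6323 = (1/10)*(1/884530) + 6323 = 1/8845300 + 6323 = 55928831901/8845300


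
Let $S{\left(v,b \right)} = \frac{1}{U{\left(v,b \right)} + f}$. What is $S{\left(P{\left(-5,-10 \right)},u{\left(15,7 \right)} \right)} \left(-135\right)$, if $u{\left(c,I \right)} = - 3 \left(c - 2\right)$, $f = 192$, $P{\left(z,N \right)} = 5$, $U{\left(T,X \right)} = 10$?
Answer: $- \frac{135}{202} \approx -0.66832$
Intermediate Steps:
$u{\left(c,I \right)} = 6 - 3 c$ ($u{\left(c,I \right)} = - 3 \left(-2 + c\right) = 6 - 3 c$)
$S{\left(v,b \right)} = \frac{1}{202}$ ($S{\left(v,b \right)} = \frac{1}{10 + 192} = \frac{1}{202}$)
$S{\left(P{\left(-5,-10 \right)},u{\left(15,7 \right)} \right)} \left(-135\right) = \frac{1}{202} \left(-135\right) = - \frac{135}{202}$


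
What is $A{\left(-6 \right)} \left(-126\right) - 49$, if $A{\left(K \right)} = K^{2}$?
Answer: $-4585$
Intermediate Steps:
$A{\left(-6 \right)} \left(-126\right) - 49 = \left(-6\right)^{2} \left(-126\right) - 49 = 36 \left(-126\right) - 49 = -4536 - 49 = -4585$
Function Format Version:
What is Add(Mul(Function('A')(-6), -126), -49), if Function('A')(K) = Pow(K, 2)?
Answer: -4585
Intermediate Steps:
Add(Mul(Function('A')(-6), -126), -49) = Add(Mul(Pow(-6, 2), -126), -49) = Add(Mul(36, -126), -49) = Add(-4536, -49) = -4585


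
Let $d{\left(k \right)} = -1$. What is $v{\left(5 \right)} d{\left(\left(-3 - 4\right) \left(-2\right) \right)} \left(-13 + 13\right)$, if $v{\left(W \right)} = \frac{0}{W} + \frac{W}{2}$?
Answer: $0$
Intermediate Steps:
$v{\left(W \right)} = \frac{W}{2}$ ($v{\left(W \right)} = 0 + W \frac{1}{2} = 0 + \frac{W}{2} = \frac{W}{2}$)
$v{\left(5 \right)} d{\left(\left(-3 - 4\right) \left(-2\right) \right)} \left(-13 + 13\right) = \frac{1}{2} \cdot 5 \left(- (-13 + 13)\right) = \frac{5 \left(\left(-1\right) 0\right)}{2} = \frac{5}{2} \cdot 0 = 0$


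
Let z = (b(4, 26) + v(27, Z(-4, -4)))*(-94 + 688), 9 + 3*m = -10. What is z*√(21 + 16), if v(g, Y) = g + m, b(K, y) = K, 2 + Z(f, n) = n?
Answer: 14652*√37 ≈ 89125.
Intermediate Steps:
m = -19/3 (m = -3 + (⅓)*(-10) = -3 - 10/3 = -19/3 ≈ -6.3333)
Z(f, n) = -2 + n
v(g, Y) = -19/3 + g (v(g, Y) = g - 19/3 = -19/3 + g)
z = 14652 (z = (4 + (-19/3 + 27))*(-94 + 688) = (4 + 62/3)*594 = (74/3)*594 = 14652)
z*√(21 + 16) = 14652*√(21 + 16) = 14652*√37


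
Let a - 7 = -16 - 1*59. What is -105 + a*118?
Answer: -8129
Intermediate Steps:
a = -68 (a = 7 + (-16 - 1*59) = 7 + (-16 - 59) = 7 - 75 = -68)
-105 + a*118 = -105 - 68*118 = -105 - 8024 = -8129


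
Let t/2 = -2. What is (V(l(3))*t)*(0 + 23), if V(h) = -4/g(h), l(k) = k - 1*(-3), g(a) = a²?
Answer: 92/9 ≈ 10.222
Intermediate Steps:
t = -4 (t = 2*(-2) = -4)
l(k) = 3 + k (l(k) = k + 3 = 3 + k)
V(h) = -4/h²
(V(l(3))*t)*(0 + 23) = (-4/(3 + 3)²*(-4))*(0 + 23) = (-4/6²*(-4))*23 = (-4*1/36*(-4))*23 = -⅑*(-4)*23 = (4/9)*23 = 92/9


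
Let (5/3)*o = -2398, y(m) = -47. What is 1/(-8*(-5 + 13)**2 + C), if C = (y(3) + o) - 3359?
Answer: -5/26784 ≈ -0.00018668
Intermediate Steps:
o = -7194/5 (o = (3/5)*(-2398) = -7194/5 ≈ -1438.8)
C = -24224/5 (C = (-47 - 7194/5) - 3359 = -7429/5 - 3359 = -24224/5 ≈ -4844.8)
1/(-8*(-5 + 13)**2 + C) = 1/(-8*(-5 + 13)**2 - 24224/5) = 1/(-8*8**2 - 24224/5) = 1/(-8*64 - 24224/5) = 1/(-512 - 24224/5) = 1/(-26784/5) = -5/26784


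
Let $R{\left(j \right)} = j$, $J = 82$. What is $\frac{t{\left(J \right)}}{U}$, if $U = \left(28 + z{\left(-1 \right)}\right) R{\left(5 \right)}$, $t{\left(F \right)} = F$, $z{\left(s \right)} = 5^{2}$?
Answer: $\frac{82}{265} \approx 0.30943$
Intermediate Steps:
$z{\left(s \right)} = 25$
$U = 265$ ($U = \left(28 + 25\right) 5 = 53 \cdot 5 = 265$)
$\frac{t{\left(J \right)}}{U} = \frac{82}{265}$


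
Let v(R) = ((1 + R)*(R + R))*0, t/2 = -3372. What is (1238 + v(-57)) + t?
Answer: -5506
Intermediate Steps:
t = -6744 (t = 2*(-3372) = -6744)
v(R) = 0 (v(R) = ((1 + R)*(2*R))*0 = (2*R*(1 + R))*0 = 0)
(1238 + v(-57)) + t = (1238 + 0) - 6744 = 1238 - 6744 = -5506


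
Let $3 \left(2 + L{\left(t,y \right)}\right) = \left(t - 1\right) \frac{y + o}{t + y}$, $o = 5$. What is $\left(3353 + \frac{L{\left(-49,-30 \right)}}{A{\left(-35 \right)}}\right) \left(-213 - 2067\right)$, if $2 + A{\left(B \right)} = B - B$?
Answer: $- \frac{604597480}{79} \approx -7.6531 \cdot 10^{6}$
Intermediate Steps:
$A{\left(B \right)} = -2$ ($A{\left(B \right)} = -2 + \left(B - B\right) = -2 + 0 = -2$)
$L{\left(t,y \right)} = -2 + \frac{\left(-1 + t\right) \left(5 + y\right)}{3 \left(t + y\right)}$ ($L{\left(t,y \right)} = -2 + \frac{\left(t - 1\right) \frac{y + 5}{t + y}}{3} = -2 + \frac{\left(-1 + t\right) \frac{5 + y}{t + y}}{3} = -2 + \frac{\frac{1}{t + y} \left(-1 + t\right) \left(5 + y\right)}{3} = -2 + \frac{\left(-1 + t\right) \left(5 + y\right)}{3 \left(t + y\right)}$)
$\left(3353 + \frac{L{\left(-49,-30 \right)}}{A{\left(-35 \right)}}\right) \left(-213 - 2067\right) = \left(3353 + \frac{\frac{1}{3} \frac{1}{-49 - 30} \left(-5 - -49 - -210 - -1470\right)}{-2}\right) \left(-213 - 2067\right) = \left(3353 + \frac{-5 + 49 + 210 + 1470}{3 \left(-79\right)} \left(- \frac{1}{2}\right)\right) \left(-2280\right) = \left(3353 + \frac{1}{3} \left(- \frac{1}{79}\right) 1724 \left(- \frac{1}{2}\right)\right) \left(-2280\right) = \left(3353 - - \frac{862}{237}\right) \left(-2280\right) = \left(3353 + \frac{862}{237}\right) \left(-2280\right) = \frac{795523}{237} \left(-2280\right) = - \frac{604597480}{79}$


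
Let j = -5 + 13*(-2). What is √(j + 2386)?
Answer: √2355 ≈ 48.528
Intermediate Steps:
j = -31 (j = -5 - 26 = -31)
√(j + 2386) = √(-31 + 2386) = √2355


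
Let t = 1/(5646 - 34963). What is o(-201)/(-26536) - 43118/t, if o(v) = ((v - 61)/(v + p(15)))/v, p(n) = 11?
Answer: 640520828044997651/506704920 ≈ 1.2641e+9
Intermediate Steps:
t = -1/29317 (t = 1/(-29317) = -1/29317 ≈ -3.4110e-5)
o(v) = (-61 + v)/(v*(11 + v)) (o(v) = ((v - 61)/(v + 11))/v = ((-61 + v)/(11 + v))/v = (-61 + v)/(v*(11 + v)))
o(-201)/(-26536) - 43118/t = ((-61 - 201)/((-201)*(11 - 201)))/(-26536) - 43118/(-1/29317) = -1/201*(-262)/(-190)*(-1/26536) - 43118*(-29317) = -1/201*(-1/190)*(-262)*(-1/26536) + 1264090406 = -131/19095*(-1/26536) + 1264090406 = 131/506704920 + 1264090406 = 640520828044997651/506704920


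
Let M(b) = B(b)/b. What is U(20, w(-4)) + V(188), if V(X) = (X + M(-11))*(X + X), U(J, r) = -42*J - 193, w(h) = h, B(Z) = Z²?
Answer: 65519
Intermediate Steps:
M(b) = b (M(b) = b²/b = b)
U(J, r) = -193 - 42*J
V(X) = 2*X*(-11 + X) (V(X) = (X - 11)*(X + X) = (-11 + X)*(2*X) = 2*X*(-11 + X))
U(20, w(-4)) + V(188) = (-193 - 42*20) + 2*188*(-11 + 188) = (-193 - 840) + 2*188*177 = -1033 + 66552 = 65519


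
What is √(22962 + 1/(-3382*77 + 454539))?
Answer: √34612473919015/38825 ≈ 151.53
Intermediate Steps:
√(22962 + 1/(-3382*77 + 454539)) = √(22962 + 1/(-260414 + 454539)) = √(22962 + 1/194125) = √(4457498251/194125) = √34612473919015/38825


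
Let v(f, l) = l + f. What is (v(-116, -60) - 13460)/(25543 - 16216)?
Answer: -13636/9327 ≈ -1.4620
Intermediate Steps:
v(f, l) = f + l
(v(-116, -60) - 13460)/(25543 - 16216) = ((-116 - 60) - 13460)/(25543 - 16216) = (-176 - 13460)/9327 = -13636*1/9327 = -13636/9327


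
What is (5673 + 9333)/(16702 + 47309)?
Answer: 5002/21337 ≈ 0.23443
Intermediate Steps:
(5673 + 9333)/(16702 + 47309) = 15006/64011 = 15006*(1/64011) = 5002/21337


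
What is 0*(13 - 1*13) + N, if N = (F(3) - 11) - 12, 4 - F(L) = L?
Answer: -22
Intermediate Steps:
F(L) = 4 - L
N = -22 (N = ((4 - 1*3) - 11) - 12 = ((4 - 3) - 11) - 12 = (1 - 11) - 12 = -10 - 12 = -22)
0*(13 - 1*13) + N = 0*(13 - 1*13) - 22 = 0*(13 - 13) - 22 = 0*0 - 22 = 0 - 22 = -22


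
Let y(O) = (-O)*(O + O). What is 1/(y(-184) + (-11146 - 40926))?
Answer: -1/119784 ≈ -8.3484e-6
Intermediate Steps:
y(O) = -2*O**2 (y(O) = (-O)*(2*O) = -2*O**2)
1/(y(-184) + (-11146 - 40926)) = 1/(-2*(-184)**2 + (-11146 - 40926)) = 1/(-2*33856 - 52072) = 1/(-67712 - 52072) = 1/(-119784) = -1/119784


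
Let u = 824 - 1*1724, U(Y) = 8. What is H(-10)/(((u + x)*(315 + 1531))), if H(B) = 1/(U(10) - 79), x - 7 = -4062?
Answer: 1/649432030 ≈ 1.5398e-9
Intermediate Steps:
x = -4055 (x = 7 - 4062 = -4055)
H(B) = -1/71 (H(B) = 1/(8 - 79) = 1/(-71) = -1/71)
u = -900 (u = 824 - 1724 = -900)
H(-10)/(((u + x)*(315 + 1531))) = -1/((-900 - 4055)*(315 + 1531))/71 = -1/(71*((-4955*1846))) = -1/71/(-9146930) = -1/71*(-1/9146930) = 1/649432030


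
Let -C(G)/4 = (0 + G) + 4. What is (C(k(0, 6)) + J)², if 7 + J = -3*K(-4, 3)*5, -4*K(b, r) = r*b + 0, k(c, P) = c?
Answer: 4624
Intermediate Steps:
K(b, r) = -b*r/4 (K(b, r) = -(r*b + 0)/4 = -(b*r + 0)/4 = -b*r/4)
C(G) = -16 - 4*G (C(G) = -4*((0 + G) + 4) = -4*(G + 4) = -4*(4 + G) = -16 - 4*G)
J = -52 (J = -7 - (-3)*(-4)*3/4*5 = -7 - 3*3*5 = -7 - 9*5 = -7 - 45 = -52)
(C(k(0, 6)) + J)² = ((-16 - 4*0) - 52)² = ((-16 + 0) - 52)² = (-16 - 52)² = (-68)² = 4624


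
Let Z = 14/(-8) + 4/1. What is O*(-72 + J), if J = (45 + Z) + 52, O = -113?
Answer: -12317/4 ≈ -3079.3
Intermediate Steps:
Z = 9/4 (Z = 14*(-1/8) + 4*1 = -7/4 + 4 = 9/4 ≈ 2.2500)
J = 397/4 (J = (45 + 9/4) + 52 = 189/4 + 52 = 397/4 ≈ 99.250)
O*(-72 + J) = -113*(-72 + 397/4) = -113*109/4 = -12317/4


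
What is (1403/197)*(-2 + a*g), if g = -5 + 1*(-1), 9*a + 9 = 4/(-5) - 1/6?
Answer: 293227/8865 ≈ 33.077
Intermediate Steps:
a = -299/270 (a = -1 + (4/(-5) - 1/6)/9 = -1 + (4*(-1/5) - 1*1/6)/9 = -1 + (-4/5 - 1/6)/9 = -1 + (1/9)*(-29/30) = -1 - 29/270 = -299/270 ≈ -1.1074)
g = -6 (g = -5 - 1 = -6)
(1403/197)*(-2 + a*g) = (1403/197)*(-2 - 299/270*(-6)) = (1403*(1/197))*(-2 + 299/45) = (1403/197)*(209/45) = 293227/8865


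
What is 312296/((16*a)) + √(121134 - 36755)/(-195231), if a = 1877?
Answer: 39037/3754 - √84379/195231 ≈ 10.397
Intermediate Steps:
312296/((16*a)) + √(121134 - 36755)/(-195231) = 312296/((16*1877)) + √(121134 - 36755)/(-195231) = 312296/30032 + √84379*(-1/195231) = 312296*(1/30032) - √84379/195231 = 39037/3754 - √84379/195231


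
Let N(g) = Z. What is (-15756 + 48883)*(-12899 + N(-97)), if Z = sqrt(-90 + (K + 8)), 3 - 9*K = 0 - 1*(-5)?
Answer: -427305173 + 66254*I*sqrt(185)/3 ≈ -4.273e+8 + 3.0038e+5*I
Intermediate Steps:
K = -2/9 (K = 1/3 - (0 - 1*(-5))/9 = 1/3 - (0 + 5)/9 = 1/3 - 1/9*5 = 1/3 - 5/9 = -2/9 ≈ -0.22222)
Z = 2*I*sqrt(185)/3 (Z = sqrt(-90 + (-2/9 + 8)) = sqrt(-90 + 70/9) = sqrt(-740/9) = 2*I*sqrt(185)/3 ≈ 9.0676*I)
N(g) = 2*I*sqrt(185)/3
(-15756 + 48883)*(-12899 + N(-97)) = (-15756 + 48883)*(-12899 + 2*I*sqrt(185)/3) = 33127*(-12899 + 2*I*sqrt(185)/3) = -427305173 + 66254*I*sqrt(185)/3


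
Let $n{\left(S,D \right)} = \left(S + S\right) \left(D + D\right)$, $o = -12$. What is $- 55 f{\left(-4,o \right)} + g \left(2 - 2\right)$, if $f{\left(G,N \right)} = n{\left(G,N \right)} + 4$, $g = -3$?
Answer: $-10780$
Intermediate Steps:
$n{\left(S,D \right)} = 4 D S$ ($n{\left(S,D \right)} = 2 S 2 D = 4 D S$)
$f{\left(G,N \right)} = 4 + 4 G N$ ($f{\left(G,N \right)} = 4 N G + 4 = 4 G N + 4 = 4 + 4 G N$)
$- 55 f{\left(-4,o \right)} + g \left(2 - 2\right) = - 55 \left(4 + 4 \left(-4\right) \left(-12\right)\right) - 3 \left(2 - 2\right) = - 55 \left(4 + 192\right) - 0 = \left(-55\right) 196 + 0 = -10780 + 0 = -10780$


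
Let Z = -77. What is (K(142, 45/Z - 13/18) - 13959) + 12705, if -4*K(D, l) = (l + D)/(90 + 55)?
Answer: -1008260521/803880 ≈ -1254.2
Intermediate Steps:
K(D, l) = -D/580 - l/580 (K(D, l) = -(l + D)/(4*(90 + 55)) = -(D + l)/(4*145) = -(D/145 + l/145)/4 = -D/580 - l/580)
(K(142, 45/Z - 13/18) - 13959) + 12705 = ((-1/580*142 - (45/(-77) - 13/18)/580) - 13959) + 12705 = ((-71/290 - (45*(-1/77) - 13*1/18)/580) - 13959) + 12705 = ((-71/290 - (-45/77 - 13/18)/580) - 13959) + 12705 = ((-71/290 - 1/580*(-1811/1386)) - 13959) + 12705 = ((-71/290 + 1811/803880) - 13959) + 12705 = (-195001/803880 - 13959) + 12705 = -11221555921/803880 + 12705 = -1008260521/803880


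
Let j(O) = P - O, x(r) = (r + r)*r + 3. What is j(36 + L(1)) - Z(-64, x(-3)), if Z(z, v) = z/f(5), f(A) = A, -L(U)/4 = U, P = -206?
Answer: -1126/5 ≈ -225.20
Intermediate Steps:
L(U) = -4*U
x(r) = 3 + 2*r**2 (x(r) = (2*r)*r + 3 = 2*r**2 + 3 = 3 + 2*r**2)
Z(z, v) = z/5
j(O) = -206 - O
j(36 + L(1)) - Z(-64, x(-3)) = (-206 - (36 - 4*1)) - (-64)/5 = (-206 - (36 - 4)) - 1*(-64/5) = (-206 - 1*32) + 64/5 = (-206 - 32) + 64/5 = -238 + 64/5 = -1126/5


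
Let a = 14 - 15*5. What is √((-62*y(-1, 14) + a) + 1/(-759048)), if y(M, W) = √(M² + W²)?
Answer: √(-8786346650898 - 8930384927712*√197)/379524 ≈ 30.516*I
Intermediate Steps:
a = -61 (a = 14 - 75 = -61)
√((-62*y(-1, 14) + a) + 1/(-759048)) = √((-62*√((-1)² + 14²) - 61) + 1/(-759048)) = √((-62*√(1 + 196) - 61) - 1/759048) = √((-62*√197 - 61) - 1/759048) = √((-61 - 62*√197) - 1/759048) = √(-46301929/759048 - 62*√197)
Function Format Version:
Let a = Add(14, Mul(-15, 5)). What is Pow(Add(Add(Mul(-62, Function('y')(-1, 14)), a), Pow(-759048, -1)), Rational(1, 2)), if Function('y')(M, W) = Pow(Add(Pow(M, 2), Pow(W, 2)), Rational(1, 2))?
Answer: Mul(Rational(1, 379524), Pow(Add(-8786346650898, Mul(-8930384927712, Pow(197, Rational(1, 2)))), Rational(1, 2))) ≈ Mul(30.516, I)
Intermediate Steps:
a = -61 (a = Add(14, -75) = -61)
Pow(Add(Add(Mul(-62, Function('y')(-1, 14)), a), Pow(-759048, -1)), Rational(1, 2)) = Pow(Add(Add(Mul(-62, Pow(Add(Pow(-1, 2), Pow(14, 2)), Rational(1, 2))), -61), Pow(-759048, -1)), Rational(1, 2)) = Pow(Add(Add(Mul(-62, Pow(Add(1, 196), Rational(1, 2))), -61), Rational(-1, 759048)), Rational(1, 2)) = Pow(Add(Add(Mul(-62, Pow(197, Rational(1, 2))), -61), Rational(-1, 759048)), Rational(1, 2)) = Pow(Add(Add(-61, Mul(-62, Pow(197, Rational(1, 2)))), Rational(-1, 759048)), Rational(1, 2)) = Pow(Add(Rational(-46301929, 759048), Mul(-62, Pow(197, Rational(1, 2)))), Rational(1, 2))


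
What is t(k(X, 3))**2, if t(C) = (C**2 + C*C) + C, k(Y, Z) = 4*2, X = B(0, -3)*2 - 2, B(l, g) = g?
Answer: 18496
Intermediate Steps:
X = -8 (X = -3*2 - 2 = -6 - 2 = -8)
k(Y, Z) = 8
t(C) = C + 2*C**2 (t(C) = (C**2 + C**2) + C = 2*C**2 + C = C + 2*C**2)
t(k(X, 3))**2 = (8*(1 + 2*8))**2 = (8*(1 + 16))**2 = (8*17)**2 = 136**2 = 18496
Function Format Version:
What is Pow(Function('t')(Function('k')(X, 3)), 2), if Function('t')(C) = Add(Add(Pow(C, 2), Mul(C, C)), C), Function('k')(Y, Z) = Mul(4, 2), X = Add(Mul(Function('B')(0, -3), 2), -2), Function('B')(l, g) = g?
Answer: 18496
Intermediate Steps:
X = -8 (X = Add(Mul(-3, 2), -2) = Add(-6, -2) = -8)
Function('k')(Y, Z) = 8
Function('t')(C) = Add(C, Mul(2, Pow(C, 2))) (Function('t')(C) = Add(Add(Pow(C, 2), Pow(C, 2)), C) = Add(Mul(2, Pow(C, 2)), C) = Add(C, Mul(2, Pow(C, 2))))
Pow(Function('t')(Function('k')(X, 3)), 2) = Pow(Mul(8, Add(1, Mul(2, 8))), 2) = Pow(Mul(8, Add(1, 16)), 2) = Pow(Mul(8, 17), 2) = Pow(136, 2) = 18496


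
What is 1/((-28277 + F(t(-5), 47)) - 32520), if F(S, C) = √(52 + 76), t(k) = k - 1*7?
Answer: -60797/3696275081 - 8*√2/3696275081 ≈ -1.6451e-5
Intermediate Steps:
t(k) = -7 + k (t(k) = k - 7 = -7 + k)
F(S, C) = 8*√2 (F(S, C) = √128 = 8*√2)
1/((-28277 + F(t(-5), 47)) - 32520) = 1/((-28277 + 8*√2) - 32520) = 1/(-60797 + 8*√2)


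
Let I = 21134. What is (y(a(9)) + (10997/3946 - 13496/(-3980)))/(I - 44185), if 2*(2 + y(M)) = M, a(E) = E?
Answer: -17035747/45252224885 ≈ -0.00037646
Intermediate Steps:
y(M) = -2 + M/2
(y(a(9)) + (10997/3946 - 13496/(-3980)))/(I - 44185) = ((-2 + (1/2)*9) + (10997/3946 - 13496/(-3980)))/(21134 - 44185) = ((-2 + 9/2) + (10997*(1/3946) - 13496*(-1/3980)))/(-23051) = (5/2 + (10997/3946 + 3374/995))*(-1/23051) = (5/2 + 24255819/3926270)*(-1/23051) = (17035747/1963135)*(-1/23051) = -17035747/45252224885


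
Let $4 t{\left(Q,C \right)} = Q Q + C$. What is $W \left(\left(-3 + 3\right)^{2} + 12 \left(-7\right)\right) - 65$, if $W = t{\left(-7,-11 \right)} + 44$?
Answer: $-4559$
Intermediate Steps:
$t{\left(Q,C \right)} = \frac{C}{4} + \frac{Q^{2}}{4}$ ($t{\left(Q,C \right)} = \frac{Q Q + C}{4} = \frac{Q^{2} + C}{4} = \frac{C + Q^{2}}{4} = \frac{C}{4} + \frac{Q^{2}}{4}$)
$W = \frac{107}{2}$ ($W = \left(\frac{1}{4} \left(-11\right) + \frac{\left(-7\right)^{2}}{4}\right) + 44 = \left(- \frac{11}{4} + \frac{1}{4} \cdot 49\right) + 44 = \left(- \frac{11}{4} + \frac{49}{4}\right) + 44 = \frac{19}{2} + 44 = \frac{107}{2} \approx 53.5$)
$W \left(\left(-3 + 3\right)^{2} + 12 \left(-7\right)\right) - 65 = \frac{107 \left(\left(-3 + 3\right)^{2} + 12 \left(-7\right)\right)}{2} - 65 = \frac{107 \left(0^{2} - 84\right)}{2} - 65 = \frac{107 \left(0 - 84\right)}{2} - 65 = \frac{107}{2} \left(-84\right) - 65 = -4494 - 65 = -4559$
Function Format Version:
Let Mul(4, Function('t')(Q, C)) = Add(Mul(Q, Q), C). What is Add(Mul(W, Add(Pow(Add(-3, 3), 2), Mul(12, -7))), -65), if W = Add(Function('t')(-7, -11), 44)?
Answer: -4559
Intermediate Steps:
Function('t')(Q, C) = Add(Mul(Rational(1, 4), C), Mul(Rational(1, 4), Pow(Q, 2))) (Function('t')(Q, C) = Mul(Rational(1, 4), Add(Mul(Q, Q), C)) = Mul(Rational(1, 4), Add(Pow(Q, 2), C)) = Mul(Rational(1, 4), Add(C, Pow(Q, 2))) = Add(Mul(Rational(1, 4), C), Mul(Rational(1, 4), Pow(Q, 2))))
W = Rational(107, 2) (W = Add(Add(Mul(Rational(1, 4), -11), Mul(Rational(1, 4), Pow(-7, 2))), 44) = Add(Add(Rational(-11, 4), Mul(Rational(1, 4), 49)), 44) = Add(Add(Rational(-11, 4), Rational(49, 4)), 44) = Add(Rational(19, 2), 44) = Rational(107, 2) ≈ 53.500)
Add(Mul(W, Add(Pow(Add(-3, 3), 2), Mul(12, -7))), -65) = Add(Mul(Rational(107, 2), Add(Pow(Add(-3, 3), 2), Mul(12, -7))), -65) = Add(Mul(Rational(107, 2), Add(Pow(0, 2), -84)), -65) = Add(Mul(Rational(107, 2), Add(0, -84)), -65) = Add(Mul(Rational(107, 2), -84), -65) = Add(-4494, -65) = -4559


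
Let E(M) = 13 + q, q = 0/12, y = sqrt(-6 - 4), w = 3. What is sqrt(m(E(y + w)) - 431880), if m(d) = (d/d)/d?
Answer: I*sqrt(72987707)/13 ≈ 657.18*I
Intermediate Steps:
y = I*sqrt(10) (y = sqrt(-10) = I*sqrt(10) ≈ 3.1623*I)
q = 0 (q = 0*(1/12) = 0)
E(M) = 13 (E(M) = 13 + 0 = 13)
m(d) = 1/d
sqrt(m(E(y + w)) - 431880) = sqrt(1/13 - 431880) = sqrt(-5614439/13) = I*sqrt(72987707)/13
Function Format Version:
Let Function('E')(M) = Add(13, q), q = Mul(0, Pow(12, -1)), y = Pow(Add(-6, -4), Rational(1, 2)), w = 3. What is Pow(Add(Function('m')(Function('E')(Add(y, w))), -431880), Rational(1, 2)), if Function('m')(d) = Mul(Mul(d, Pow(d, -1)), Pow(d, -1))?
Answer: Mul(Rational(1, 13), I, Pow(72987707, Rational(1, 2))) ≈ Mul(657.18, I)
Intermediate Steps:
y = Mul(I, Pow(10, Rational(1, 2))) (y = Pow(-10, Rational(1, 2)) = Mul(I, Pow(10, Rational(1, 2))) ≈ Mul(3.1623, I))
q = 0 (q = Mul(0, Rational(1, 12)) = 0)
Function('E')(M) = 13 (Function('E')(M) = Add(13, 0) = 13)
Function('m')(d) = Pow(d, -1) (Function('m')(d) = Mul(1, Pow(d, -1)) = Pow(d, -1))
Pow(Add(Function('m')(Function('E')(Add(y, w))), -431880), Rational(1, 2)) = Pow(Add(Pow(13, -1), -431880), Rational(1, 2)) = Pow(Add(Rational(1, 13), -431880), Rational(1, 2)) = Pow(Rational(-5614439, 13), Rational(1, 2)) = Mul(Rational(1, 13), I, Pow(72987707, Rational(1, 2)))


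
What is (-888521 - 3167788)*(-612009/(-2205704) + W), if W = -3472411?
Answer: 31067717718736843515/2205704 ≈ 1.4085e+13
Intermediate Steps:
(-888521 - 3167788)*(-612009/(-2205704) + W) = (-888521 - 3167788)*(-612009/(-2205704) - 3472411) = -4056309*(-612009*(-1/2205704) - 3472411) = -4056309*(612009/2205704 - 3472411) = -4056309*(-7659110220335/2205704) = 31067717718736843515/2205704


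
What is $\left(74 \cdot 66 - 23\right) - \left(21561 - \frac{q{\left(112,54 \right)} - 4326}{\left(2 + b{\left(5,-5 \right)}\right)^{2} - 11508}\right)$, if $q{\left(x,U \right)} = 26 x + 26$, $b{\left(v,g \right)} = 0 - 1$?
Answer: $- \frac{192165512}{11507} \approx -16700.0$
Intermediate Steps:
$b{\left(v,g \right)} = -1$
$q{\left(x,U \right)} = 26 + 26 x$
$\left(74 \cdot 66 - 23\right) - \left(21561 - \frac{q{\left(112,54 \right)} - 4326}{\left(2 + b{\left(5,-5 \right)}\right)^{2} - 11508}\right) = \left(74 \cdot 66 - 23\right) - \left(21561 - \frac{\left(26 + 26 \cdot 112\right) - 4326}{\left(2 - 1\right)^{2} - 11508}\right) = \left(4884 - 23\right) - \left(21561 - \frac{\left(26 + 2912\right) - 4326}{1^{2} - 11508}\right) = 4861 - \left(21561 - \frac{2938 - 4326}{1 - 11508}\right) = 4861 - \left(21561 + \frac{1388}{-11507}\right) = 4861 - \frac{248101039}{11507} = - \frac{192165512}{11507}$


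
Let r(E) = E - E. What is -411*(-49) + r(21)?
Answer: 20139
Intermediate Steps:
r(E) = 0
-411*(-49) + r(21) = -411*(-49) + 0 = 20139 + 0 = 20139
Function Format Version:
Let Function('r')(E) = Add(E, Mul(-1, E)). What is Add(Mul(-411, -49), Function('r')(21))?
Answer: 20139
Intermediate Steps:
Function('r')(E) = 0
Add(Mul(-411, -49), Function('r')(21)) = Add(Mul(-411, -49), 0) = Add(20139, 0) = 20139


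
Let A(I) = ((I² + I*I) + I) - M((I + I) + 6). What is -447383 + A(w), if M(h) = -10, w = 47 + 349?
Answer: -133345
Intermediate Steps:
w = 396
A(I) = 10 + I + 2*I² (A(I) = ((I² + I*I) + I) - 1*(-10) = ((I² + I²) + I) + 10 = (2*I² + I) + 10 = (I + 2*I²) + 10 = 10 + I + 2*I²)
-447383 + A(w) = -447383 + (10 + 396 + 2*396²) = -447383 + (10 + 396 + 2*156816) = -447383 + (10 + 396 + 313632) = -447383 + 314038 = -133345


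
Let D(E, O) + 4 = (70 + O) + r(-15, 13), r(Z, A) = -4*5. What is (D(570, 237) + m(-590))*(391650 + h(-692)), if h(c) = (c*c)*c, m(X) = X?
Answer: 101611547066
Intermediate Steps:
r(Z, A) = -20
h(c) = c³ (h(c) = c²*c = c³)
D(E, O) = 46 + O (D(E, O) = -4 + ((70 + O) - 20) = -4 + (50 + O) = 46 + O)
(D(570, 237) + m(-590))*(391650 + h(-692)) = ((46 + 237) - 590)*(391650 + (-692)³) = (283 - 590)*(391650 - 331373888) = -307*(-330982238) = 101611547066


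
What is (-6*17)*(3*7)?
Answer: -2142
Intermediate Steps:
(-6*17)*(3*7) = -102*21 = -2142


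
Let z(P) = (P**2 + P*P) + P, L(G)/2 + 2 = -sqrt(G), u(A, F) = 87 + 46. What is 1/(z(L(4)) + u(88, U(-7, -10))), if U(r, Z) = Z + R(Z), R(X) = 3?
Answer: 1/253 ≈ 0.0039526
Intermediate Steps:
U(r, Z) = 3 + Z (U(r, Z) = Z + 3 = 3 + Z)
u(A, F) = 133
L(G) = -4 - 2*sqrt(G) (L(G) = -4 + 2*(-sqrt(G)) = -4 - 2*sqrt(G))
z(P) = P + 2*P**2 (z(P) = (P**2 + P**2) + P = 2*P**2 + P = P + 2*P**2)
1/(z(L(4)) + u(88, U(-7, -10))) = 1/((-4 - 2*sqrt(4))*(1 + 2*(-4 - 2*sqrt(4))) + 133) = 1/((-4 - 2*2)*(1 + 2*(-4 - 2*2)) + 133) = 1/((-4 - 4)*(1 + 2*(-4 - 4)) + 133) = 1/(-8*(1 + 2*(-8)) + 133) = 1/(-8*(1 - 16) + 133) = 1/(-8*(-15) + 133) = 1/(120 + 133) = 1/253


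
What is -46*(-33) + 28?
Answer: 1546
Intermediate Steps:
-46*(-33) + 28 = 1518 + 28 = 1546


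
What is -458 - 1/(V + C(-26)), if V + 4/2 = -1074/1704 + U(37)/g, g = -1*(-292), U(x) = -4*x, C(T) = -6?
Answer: -86738666/189431 ≈ -457.89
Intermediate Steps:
g = 292
V = -65039/20732 (V = -2 + (-1074/1704 - 4*37/292) = -2 + (-1074*1/1704 - 148*1/292) = -2 + (-179/284 - 37/73) = -2 - 23575/20732 = -65039/20732 ≈ -3.1371)
-458 - 1/(V + C(-26)) = -458 - 1/(-65039/20732 - 6) = -458 - 1/(-189431/20732) = -458 - 1*(-20732/189431) = -458 + 20732/189431 = -86738666/189431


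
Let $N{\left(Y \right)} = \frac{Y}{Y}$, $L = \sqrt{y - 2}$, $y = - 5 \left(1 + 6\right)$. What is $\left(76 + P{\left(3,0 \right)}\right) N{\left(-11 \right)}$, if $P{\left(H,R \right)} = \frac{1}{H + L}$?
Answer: $\frac{3499}{46} - \frac{i \sqrt{37}}{46} \approx 76.065 - 0.13223 i$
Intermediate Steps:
$y = -35$ ($y = \left(-5\right) 7 = -35$)
$L = i \sqrt{37}$ ($L = \sqrt{-35 - 2} = \sqrt{-37} = i \sqrt{37} \approx 6.0828 i$)
$N{\left(Y \right)} = 1$
$P{\left(H,R \right)} = \frac{1}{H + i \sqrt{37}}$
$\left(76 + P{\left(3,0 \right)}\right) N{\left(-11 \right)} = \left(76 + \frac{1}{3 + i \sqrt{37}}\right) 1 = 76 + \frac{1}{3 + i \sqrt{37}}$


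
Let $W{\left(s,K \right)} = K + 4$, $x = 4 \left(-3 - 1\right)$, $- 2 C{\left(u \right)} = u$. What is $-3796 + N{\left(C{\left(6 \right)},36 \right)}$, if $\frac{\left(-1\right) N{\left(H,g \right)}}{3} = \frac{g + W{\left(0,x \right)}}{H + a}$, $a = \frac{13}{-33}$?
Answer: $- \frac{52847}{14} \approx -3774.8$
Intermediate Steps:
$C{\left(u \right)} = - \frac{u}{2}$
$x = -16$ ($x = 4 \left(-4\right) = -16$)
$a = - \frac{13}{33}$ ($a = 13 \left(- \frac{1}{33}\right) = - \frac{13}{33} \approx -0.39394$)
$W{\left(s,K \right)} = 4 + K$
$N{\left(H,g \right)} = - \frac{3 \left(-12 + g\right)}{- \frac{13}{33} + H}$ ($N{\left(H,g \right)} = - 3 \frac{g + \left(4 - 16\right)}{H - \frac{13}{33}} = - 3 \frac{g - 12}{- \frac{13}{33} + H} = - 3 \frac{-12 + g}{- \frac{13}{33} + H} = - \frac{3 \left(-12 + g\right)}{- \frac{13}{33} + H}$)
$-3796 + N{\left(C{\left(6 \right)},36 \right)} = -3796 + \frac{99 \left(12 - 36\right)}{-13 + 33 \left(\left(- \frac{1}{2}\right) 6\right)} = -3796 + \frac{99 \left(12 - 36\right)}{-13 + 33 \left(-3\right)} = -3796 + 99 \frac{1}{-13 - 99} \left(-24\right) = -3796 + 99 \frac{1}{-112} \left(-24\right) = -3796 + 99 \left(- \frac{1}{112}\right) \left(-24\right) = -3796 + \frac{297}{14} = - \frac{52847}{14}$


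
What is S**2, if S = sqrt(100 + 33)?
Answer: 133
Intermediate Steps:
S = sqrt(133) ≈ 11.533
S**2 = (sqrt(133))**2 = 133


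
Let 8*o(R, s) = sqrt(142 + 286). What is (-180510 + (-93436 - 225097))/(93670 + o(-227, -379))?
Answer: -747925724960/140385102293 + 1996172*sqrt(107)/140385102293 ≈ -5.3275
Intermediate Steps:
o(R, s) = sqrt(107)/4 (o(R, s) = sqrt(142 + 286)/8 = sqrt(428)/8 = (2*sqrt(107))/8 = sqrt(107)/4)
(-180510 + (-93436 - 225097))/(93670 + o(-227, -379)) = (-180510 + (-93436 - 225097))/(93670 + sqrt(107)/4) = (-180510 - 318533)/(93670 + sqrt(107)/4) = -499043/(93670 + sqrt(107)/4)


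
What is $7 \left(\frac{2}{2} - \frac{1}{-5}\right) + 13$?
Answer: $\frac{107}{5} \approx 21.4$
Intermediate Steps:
$7 \left(\frac{2}{2} - \frac{1}{-5}\right) + 13 = 7 \left(2 \cdot \frac{1}{2} - - \frac{1}{5}\right) + 13 = 7 \left(1 + \frac{1}{5}\right) + 13 = 7 \cdot \frac{6}{5} + 13 = \frac{42}{5} + 13 = \frac{107}{5}$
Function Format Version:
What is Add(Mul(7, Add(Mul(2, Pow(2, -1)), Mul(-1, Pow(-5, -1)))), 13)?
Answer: Rational(107, 5) ≈ 21.400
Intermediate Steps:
Add(Mul(7, Add(Mul(2, Pow(2, -1)), Mul(-1, Pow(-5, -1)))), 13) = Add(Mul(7, Add(Mul(2, Rational(1, 2)), Mul(-1, Rational(-1, 5)))), 13) = Add(Mul(7, Add(1, Rational(1, 5))), 13) = Add(Mul(7, Rational(6, 5)), 13) = Add(Rational(42, 5), 13) = Rational(107, 5)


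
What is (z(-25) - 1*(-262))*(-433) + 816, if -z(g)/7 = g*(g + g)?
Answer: 3676120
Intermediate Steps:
z(g) = -14*g² (z(g) = -7*g*(g + g) = -7*g*2*g = -14*g²)
(z(-25) - 1*(-262))*(-433) + 816 = (-14*(-25)² - 1*(-262))*(-433) + 816 = (-14*625 + 262)*(-433) + 816 = (-8750 + 262)*(-433) + 816 = -8488*(-433) + 816 = 3675304 + 816 = 3676120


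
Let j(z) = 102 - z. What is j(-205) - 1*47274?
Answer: -46967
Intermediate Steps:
j(-205) - 1*47274 = (102 - 1*(-205)) - 1*47274 = (102 + 205) - 47274 = 307 - 47274 = -46967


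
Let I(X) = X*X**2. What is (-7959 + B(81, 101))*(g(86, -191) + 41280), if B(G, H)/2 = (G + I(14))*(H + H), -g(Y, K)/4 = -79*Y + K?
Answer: 78449864020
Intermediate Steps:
I(X) = X**3
g(Y, K) = -4*K + 316*Y (g(Y, K) = -4*(-79*Y + K) = -4*(K - 79*Y) = -4*K + 316*Y)
B(G, H) = 4*H*(2744 + G) (B(G, H) = 2*((G + 14**3)*(H + H)) = 2*((G + 2744)*(2*H)) = 2*((2744 + G)*(2*H)) = 2*(2*H*(2744 + G)) = 4*H*(2744 + G))
(-7959 + B(81, 101))*(g(86, -191) + 41280) = (-7959 + 4*101*(2744 + 81))*((-4*(-191) + 316*86) + 41280) = (-7959 + 4*101*2825)*((764 + 27176) + 41280) = (-7959 + 1141300)*(27940 + 41280) = 1133341*69220 = 78449864020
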